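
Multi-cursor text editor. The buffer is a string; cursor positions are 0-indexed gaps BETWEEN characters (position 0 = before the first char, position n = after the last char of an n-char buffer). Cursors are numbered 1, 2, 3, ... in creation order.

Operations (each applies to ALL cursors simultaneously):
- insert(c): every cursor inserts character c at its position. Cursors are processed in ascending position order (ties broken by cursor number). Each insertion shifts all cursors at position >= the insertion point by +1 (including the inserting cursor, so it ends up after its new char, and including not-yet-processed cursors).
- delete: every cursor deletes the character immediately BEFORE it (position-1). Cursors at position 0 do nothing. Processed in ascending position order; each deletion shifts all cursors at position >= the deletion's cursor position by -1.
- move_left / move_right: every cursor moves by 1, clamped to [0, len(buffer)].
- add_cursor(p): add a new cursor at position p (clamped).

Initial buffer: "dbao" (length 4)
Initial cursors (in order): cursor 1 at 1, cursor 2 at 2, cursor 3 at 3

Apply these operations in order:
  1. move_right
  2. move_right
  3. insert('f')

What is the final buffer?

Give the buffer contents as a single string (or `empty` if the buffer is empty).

Answer: dbafoff

Derivation:
After op 1 (move_right): buffer="dbao" (len 4), cursors c1@2 c2@3 c3@4, authorship ....
After op 2 (move_right): buffer="dbao" (len 4), cursors c1@3 c2@4 c3@4, authorship ....
After op 3 (insert('f')): buffer="dbafoff" (len 7), cursors c1@4 c2@7 c3@7, authorship ...1.23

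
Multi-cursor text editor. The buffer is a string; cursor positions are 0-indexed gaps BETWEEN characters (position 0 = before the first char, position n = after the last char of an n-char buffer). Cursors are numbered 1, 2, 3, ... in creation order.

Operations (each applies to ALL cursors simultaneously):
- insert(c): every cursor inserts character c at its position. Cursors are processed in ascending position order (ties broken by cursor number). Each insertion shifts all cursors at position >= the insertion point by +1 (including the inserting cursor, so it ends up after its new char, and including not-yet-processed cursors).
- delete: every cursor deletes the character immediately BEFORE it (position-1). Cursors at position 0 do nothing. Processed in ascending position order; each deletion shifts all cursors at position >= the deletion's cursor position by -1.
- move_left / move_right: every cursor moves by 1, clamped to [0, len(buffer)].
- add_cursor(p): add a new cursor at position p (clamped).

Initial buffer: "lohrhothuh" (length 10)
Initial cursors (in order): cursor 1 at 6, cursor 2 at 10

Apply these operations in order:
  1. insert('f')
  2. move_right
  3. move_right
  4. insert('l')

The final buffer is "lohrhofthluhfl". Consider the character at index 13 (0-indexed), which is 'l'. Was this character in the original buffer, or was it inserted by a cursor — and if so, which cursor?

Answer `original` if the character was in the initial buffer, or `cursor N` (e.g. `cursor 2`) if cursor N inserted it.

After op 1 (insert('f')): buffer="lohrhofthuhf" (len 12), cursors c1@7 c2@12, authorship ......1....2
After op 2 (move_right): buffer="lohrhofthuhf" (len 12), cursors c1@8 c2@12, authorship ......1....2
After op 3 (move_right): buffer="lohrhofthuhf" (len 12), cursors c1@9 c2@12, authorship ......1....2
After op 4 (insert('l')): buffer="lohrhofthluhfl" (len 14), cursors c1@10 c2@14, authorship ......1..1..22
Authorship (.=original, N=cursor N): . . . . . . 1 . . 1 . . 2 2
Index 13: author = 2

Answer: cursor 2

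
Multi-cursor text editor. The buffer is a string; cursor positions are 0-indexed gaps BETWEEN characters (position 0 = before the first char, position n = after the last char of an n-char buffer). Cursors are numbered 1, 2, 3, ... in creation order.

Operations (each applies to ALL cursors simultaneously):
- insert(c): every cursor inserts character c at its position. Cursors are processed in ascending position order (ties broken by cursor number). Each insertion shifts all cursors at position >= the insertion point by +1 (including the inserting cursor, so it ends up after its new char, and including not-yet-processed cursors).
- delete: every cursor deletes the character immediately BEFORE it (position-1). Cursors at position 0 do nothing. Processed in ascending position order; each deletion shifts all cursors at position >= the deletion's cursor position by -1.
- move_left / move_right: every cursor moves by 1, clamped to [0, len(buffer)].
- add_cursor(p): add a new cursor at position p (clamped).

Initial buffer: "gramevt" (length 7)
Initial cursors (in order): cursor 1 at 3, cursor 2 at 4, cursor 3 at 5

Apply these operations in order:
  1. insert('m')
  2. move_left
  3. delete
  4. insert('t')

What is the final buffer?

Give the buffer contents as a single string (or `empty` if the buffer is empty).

Answer: grtmtmtmvt

Derivation:
After op 1 (insert('m')): buffer="grammmemvt" (len 10), cursors c1@4 c2@6 c3@8, authorship ...1.2.3..
After op 2 (move_left): buffer="grammmemvt" (len 10), cursors c1@3 c2@5 c3@7, authorship ...1.2.3..
After op 3 (delete): buffer="grmmmvt" (len 7), cursors c1@2 c2@3 c3@4, authorship ..123..
After op 4 (insert('t')): buffer="grtmtmtmvt" (len 10), cursors c1@3 c2@5 c3@7, authorship ..112233..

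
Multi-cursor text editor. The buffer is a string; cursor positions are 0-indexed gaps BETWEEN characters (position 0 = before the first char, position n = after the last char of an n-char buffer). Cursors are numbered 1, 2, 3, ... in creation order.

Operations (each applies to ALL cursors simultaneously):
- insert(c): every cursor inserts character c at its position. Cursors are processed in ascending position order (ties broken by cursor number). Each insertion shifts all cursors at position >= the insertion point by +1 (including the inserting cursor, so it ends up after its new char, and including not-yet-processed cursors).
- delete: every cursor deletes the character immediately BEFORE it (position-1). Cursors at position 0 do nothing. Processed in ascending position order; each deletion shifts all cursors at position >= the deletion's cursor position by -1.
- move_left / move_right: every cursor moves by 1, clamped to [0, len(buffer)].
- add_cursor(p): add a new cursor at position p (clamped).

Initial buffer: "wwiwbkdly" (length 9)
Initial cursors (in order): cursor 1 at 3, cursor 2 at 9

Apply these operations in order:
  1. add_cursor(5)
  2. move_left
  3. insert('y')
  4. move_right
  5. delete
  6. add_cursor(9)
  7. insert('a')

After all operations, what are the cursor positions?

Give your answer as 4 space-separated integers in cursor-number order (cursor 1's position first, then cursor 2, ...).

Answer: 4 13 7 13

Derivation:
After op 1 (add_cursor(5)): buffer="wwiwbkdly" (len 9), cursors c1@3 c3@5 c2@9, authorship .........
After op 2 (move_left): buffer="wwiwbkdly" (len 9), cursors c1@2 c3@4 c2@8, authorship .........
After op 3 (insert('y')): buffer="wwyiwybkdlyy" (len 12), cursors c1@3 c3@6 c2@11, authorship ..1..3....2.
After op 4 (move_right): buffer="wwyiwybkdlyy" (len 12), cursors c1@4 c3@7 c2@12, authorship ..1..3....2.
After op 5 (delete): buffer="wwywykdly" (len 9), cursors c1@3 c3@5 c2@9, authorship ..1.3...2
After op 6 (add_cursor(9)): buffer="wwywykdly" (len 9), cursors c1@3 c3@5 c2@9 c4@9, authorship ..1.3...2
After op 7 (insert('a')): buffer="wwyawyakdlyaa" (len 13), cursors c1@4 c3@7 c2@13 c4@13, authorship ..11.33...224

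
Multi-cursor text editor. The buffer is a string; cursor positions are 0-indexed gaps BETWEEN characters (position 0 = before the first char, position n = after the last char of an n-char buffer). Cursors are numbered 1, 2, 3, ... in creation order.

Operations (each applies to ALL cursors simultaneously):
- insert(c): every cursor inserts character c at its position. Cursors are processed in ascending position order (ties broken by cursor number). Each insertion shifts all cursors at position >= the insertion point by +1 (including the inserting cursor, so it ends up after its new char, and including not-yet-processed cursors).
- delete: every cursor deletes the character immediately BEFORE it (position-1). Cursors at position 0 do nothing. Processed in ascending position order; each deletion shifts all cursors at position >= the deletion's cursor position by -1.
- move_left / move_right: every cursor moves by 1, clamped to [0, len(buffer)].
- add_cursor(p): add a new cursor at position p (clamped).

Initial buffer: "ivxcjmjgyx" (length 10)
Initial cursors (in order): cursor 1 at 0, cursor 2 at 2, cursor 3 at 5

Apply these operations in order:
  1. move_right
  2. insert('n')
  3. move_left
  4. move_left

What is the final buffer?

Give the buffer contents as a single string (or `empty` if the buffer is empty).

Answer: invxncjmnjgyx

Derivation:
After op 1 (move_right): buffer="ivxcjmjgyx" (len 10), cursors c1@1 c2@3 c3@6, authorship ..........
After op 2 (insert('n')): buffer="invxncjmnjgyx" (len 13), cursors c1@2 c2@5 c3@9, authorship .1..2...3....
After op 3 (move_left): buffer="invxncjmnjgyx" (len 13), cursors c1@1 c2@4 c3@8, authorship .1..2...3....
After op 4 (move_left): buffer="invxncjmnjgyx" (len 13), cursors c1@0 c2@3 c3@7, authorship .1..2...3....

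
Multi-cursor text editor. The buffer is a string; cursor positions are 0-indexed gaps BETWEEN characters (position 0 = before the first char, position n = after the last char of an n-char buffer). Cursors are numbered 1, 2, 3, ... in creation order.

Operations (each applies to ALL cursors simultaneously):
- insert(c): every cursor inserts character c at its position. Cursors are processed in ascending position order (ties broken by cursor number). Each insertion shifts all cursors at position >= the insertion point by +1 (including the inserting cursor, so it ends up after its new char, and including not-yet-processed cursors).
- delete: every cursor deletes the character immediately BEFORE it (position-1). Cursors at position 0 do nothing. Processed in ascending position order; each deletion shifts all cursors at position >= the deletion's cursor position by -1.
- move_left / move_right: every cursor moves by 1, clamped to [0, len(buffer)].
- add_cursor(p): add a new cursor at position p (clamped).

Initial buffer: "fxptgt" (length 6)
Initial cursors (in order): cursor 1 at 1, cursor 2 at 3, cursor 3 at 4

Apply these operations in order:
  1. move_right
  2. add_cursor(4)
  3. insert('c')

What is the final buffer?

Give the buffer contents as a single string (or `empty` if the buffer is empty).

After op 1 (move_right): buffer="fxptgt" (len 6), cursors c1@2 c2@4 c3@5, authorship ......
After op 2 (add_cursor(4)): buffer="fxptgt" (len 6), cursors c1@2 c2@4 c4@4 c3@5, authorship ......
After op 3 (insert('c')): buffer="fxcptccgct" (len 10), cursors c1@3 c2@7 c4@7 c3@9, authorship ..1..24.3.

Answer: fxcptccgct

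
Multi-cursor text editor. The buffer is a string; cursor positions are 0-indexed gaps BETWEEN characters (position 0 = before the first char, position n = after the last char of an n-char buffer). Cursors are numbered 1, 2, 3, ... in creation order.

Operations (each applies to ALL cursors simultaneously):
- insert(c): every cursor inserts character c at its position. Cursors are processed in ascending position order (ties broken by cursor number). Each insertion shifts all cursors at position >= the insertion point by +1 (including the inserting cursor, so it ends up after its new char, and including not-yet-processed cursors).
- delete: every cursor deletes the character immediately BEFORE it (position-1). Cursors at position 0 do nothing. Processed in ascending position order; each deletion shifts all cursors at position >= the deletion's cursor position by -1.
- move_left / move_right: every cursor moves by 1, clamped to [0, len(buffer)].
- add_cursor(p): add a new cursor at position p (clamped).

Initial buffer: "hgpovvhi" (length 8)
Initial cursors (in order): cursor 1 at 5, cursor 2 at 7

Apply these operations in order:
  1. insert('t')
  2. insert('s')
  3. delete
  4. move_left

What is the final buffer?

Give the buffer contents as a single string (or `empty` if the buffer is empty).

Answer: hgpovtvhti

Derivation:
After op 1 (insert('t')): buffer="hgpovtvhti" (len 10), cursors c1@6 c2@9, authorship .....1..2.
After op 2 (insert('s')): buffer="hgpovtsvhtsi" (len 12), cursors c1@7 c2@11, authorship .....11..22.
After op 3 (delete): buffer="hgpovtvhti" (len 10), cursors c1@6 c2@9, authorship .....1..2.
After op 4 (move_left): buffer="hgpovtvhti" (len 10), cursors c1@5 c2@8, authorship .....1..2.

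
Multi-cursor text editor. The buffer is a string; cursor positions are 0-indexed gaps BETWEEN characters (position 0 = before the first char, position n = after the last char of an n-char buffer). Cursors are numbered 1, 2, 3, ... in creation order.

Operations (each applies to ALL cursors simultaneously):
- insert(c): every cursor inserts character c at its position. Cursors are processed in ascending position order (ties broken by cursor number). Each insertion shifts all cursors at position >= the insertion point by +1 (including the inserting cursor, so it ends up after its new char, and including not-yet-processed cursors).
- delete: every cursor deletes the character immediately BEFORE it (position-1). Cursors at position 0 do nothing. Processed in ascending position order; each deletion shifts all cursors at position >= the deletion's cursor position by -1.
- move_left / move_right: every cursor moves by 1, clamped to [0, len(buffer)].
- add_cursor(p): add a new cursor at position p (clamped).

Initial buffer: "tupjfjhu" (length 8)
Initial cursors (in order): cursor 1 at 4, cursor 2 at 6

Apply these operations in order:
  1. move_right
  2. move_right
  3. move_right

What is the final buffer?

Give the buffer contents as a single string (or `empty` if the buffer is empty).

Answer: tupjfjhu

Derivation:
After op 1 (move_right): buffer="tupjfjhu" (len 8), cursors c1@5 c2@7, authorship ........
After op 2 (move_right): buffer="tupjfjhu" (len 8), cursors c1@6 c2@8, authorship ........
After op 3 (move_right): buffer="tupjfjhu" (len 8), cursors c1@7 c2@8, authorship ........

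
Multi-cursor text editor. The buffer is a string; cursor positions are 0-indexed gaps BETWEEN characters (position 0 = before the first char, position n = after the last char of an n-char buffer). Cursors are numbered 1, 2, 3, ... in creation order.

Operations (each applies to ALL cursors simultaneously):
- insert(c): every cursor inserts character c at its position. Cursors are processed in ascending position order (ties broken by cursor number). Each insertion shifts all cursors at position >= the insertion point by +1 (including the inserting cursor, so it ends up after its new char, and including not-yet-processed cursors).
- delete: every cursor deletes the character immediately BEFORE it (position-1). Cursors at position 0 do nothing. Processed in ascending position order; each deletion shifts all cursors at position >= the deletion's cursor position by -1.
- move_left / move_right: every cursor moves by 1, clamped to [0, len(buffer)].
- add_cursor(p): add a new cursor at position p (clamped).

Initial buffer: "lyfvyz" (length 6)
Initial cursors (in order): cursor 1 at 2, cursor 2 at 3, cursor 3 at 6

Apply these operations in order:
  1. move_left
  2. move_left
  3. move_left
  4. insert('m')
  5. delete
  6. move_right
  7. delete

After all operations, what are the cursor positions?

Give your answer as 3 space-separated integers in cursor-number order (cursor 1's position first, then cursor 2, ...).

After op 1 (move_left): buffer="lyfvyz" (len 6), cursors c1@1 c2@2 c3@5, authorship ......
After op 2 (move_left): buffer="lyfvyz" (len 6), cursors c1@0 c2@1 c3@4, authorship ......
After op 3 (move_left): buffer="lyfvyz" (len 6), cursors c1@0 c2@0 c3@3, authorship ......
After op 4 (insert('m')): buffer="mmlyfmvyz" (len 9), cursors c1@2 c2@2 c3@6, authorship 12...3...
After op 5 (delete): buffer="lyfvyz" (len 6), cursors c1@0 c2@0 c3@3, authorship ......
After op 6 (move_right): buffer="lyfvyz" (len 6), cursors c1@1 c2@1 c3@4, authorship ......
After op 7 (delete): buffer="yfyz" (len 4), cursors c1@0 c2@0 c3@2, authorship ....

Answer: 0 0 2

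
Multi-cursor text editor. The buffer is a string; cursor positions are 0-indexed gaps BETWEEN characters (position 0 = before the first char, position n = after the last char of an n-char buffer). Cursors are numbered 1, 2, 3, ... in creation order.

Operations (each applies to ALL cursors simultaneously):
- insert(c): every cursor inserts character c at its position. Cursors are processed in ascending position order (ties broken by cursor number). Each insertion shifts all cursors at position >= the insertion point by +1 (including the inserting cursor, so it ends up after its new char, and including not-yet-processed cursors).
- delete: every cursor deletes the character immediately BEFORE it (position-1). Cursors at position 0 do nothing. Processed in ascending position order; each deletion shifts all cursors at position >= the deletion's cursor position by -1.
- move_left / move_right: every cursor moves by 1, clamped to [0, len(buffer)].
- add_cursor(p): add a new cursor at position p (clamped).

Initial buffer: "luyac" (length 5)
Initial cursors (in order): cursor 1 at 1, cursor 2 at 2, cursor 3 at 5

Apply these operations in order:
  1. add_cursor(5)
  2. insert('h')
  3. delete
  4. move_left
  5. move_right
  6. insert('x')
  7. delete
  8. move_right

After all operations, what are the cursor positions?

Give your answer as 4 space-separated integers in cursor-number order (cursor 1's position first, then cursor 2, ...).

Answer: 2 3 5 5

Derivation:
After op 1 (add_cursor(5)): buffer="luyac" (len 5), cursors c1@1 c2@2 c3@5 c4@5, authorship .....
After op 2 (insert('h')): buffer="lhuhyachh" (len 9), cursors c1@2 c2@4 c3@9 c4@9, authorship .1.2...34
After op 3 (delete): buffer="luyac" (len 5), cursors c1@1 c2@2 c3@5 c4@5, authorship .....
After op 4 (move_left): buffer="luyac" (len 5), cursors c1@0 c2@1 c3@4 c4@4, authorship .....
After op 5 (move_right): buffer="luyac" (len 5), cursors c1@1 c2@2 c3@5 c4@5, authorship .....
After op 6 (insert('x')): buffer="lxuxyacxx" (len 9), cursors c1@2 c2@4 c3@9 c4@9, authorship .1.2...34
After op 7 (delete): buffer="luyac" (len 5), cursors c1@1 c2@2 c3@5 c4@5, authorship .....
After op 8 (move_right): buffer="luyac" (len 5), cursors c1@2 c2@3 c3@5 c4@5, authorship .....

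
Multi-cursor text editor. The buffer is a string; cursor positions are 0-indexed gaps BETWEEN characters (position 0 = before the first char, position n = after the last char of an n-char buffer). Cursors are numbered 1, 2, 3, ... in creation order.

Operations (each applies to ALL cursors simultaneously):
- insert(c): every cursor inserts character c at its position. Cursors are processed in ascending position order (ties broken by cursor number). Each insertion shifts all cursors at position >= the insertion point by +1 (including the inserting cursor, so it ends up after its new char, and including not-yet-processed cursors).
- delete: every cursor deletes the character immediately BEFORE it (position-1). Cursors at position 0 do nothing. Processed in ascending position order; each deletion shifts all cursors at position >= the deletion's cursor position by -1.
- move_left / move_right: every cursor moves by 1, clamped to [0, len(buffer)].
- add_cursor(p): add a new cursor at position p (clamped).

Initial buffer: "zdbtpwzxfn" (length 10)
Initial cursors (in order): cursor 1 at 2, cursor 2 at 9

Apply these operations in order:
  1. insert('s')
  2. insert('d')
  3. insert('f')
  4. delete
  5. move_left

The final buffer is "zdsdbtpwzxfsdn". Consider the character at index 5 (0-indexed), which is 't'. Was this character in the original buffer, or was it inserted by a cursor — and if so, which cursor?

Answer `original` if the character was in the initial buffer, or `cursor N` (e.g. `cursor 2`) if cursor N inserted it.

After op 1 (insert('s')): buffer="zdsbtpwzxfsn" (len 12), cursors c1@3 c2@11, authorship ..1.......2.
After op 2 (insert('d')): buffer="zdsdbtpwzxfsdn" (len 14), cursors c1@4 c2@13, authorship ..11.......22.
After op 3 (insert('f')): buffer="zdsdfbtpwzxfsdfn" (len 16), cursors c1@5 c2@15, authorship ..111.......222.
After op 4 (delete): buffer="zdsdbtpwzxfsdn" (len 14), cursors c1@4 c2@13, authorship ..11.......22.
After op 5 (move_left): buffer="zdsdbtpwzxfsdn" (len 14), cursors c1@3 c2@12, authorship ..11.......22.
Authorship (.=original, N=cursor N): . . 1 1 . . . . . . . 2 2 .
Index 5: author = original

Answer: original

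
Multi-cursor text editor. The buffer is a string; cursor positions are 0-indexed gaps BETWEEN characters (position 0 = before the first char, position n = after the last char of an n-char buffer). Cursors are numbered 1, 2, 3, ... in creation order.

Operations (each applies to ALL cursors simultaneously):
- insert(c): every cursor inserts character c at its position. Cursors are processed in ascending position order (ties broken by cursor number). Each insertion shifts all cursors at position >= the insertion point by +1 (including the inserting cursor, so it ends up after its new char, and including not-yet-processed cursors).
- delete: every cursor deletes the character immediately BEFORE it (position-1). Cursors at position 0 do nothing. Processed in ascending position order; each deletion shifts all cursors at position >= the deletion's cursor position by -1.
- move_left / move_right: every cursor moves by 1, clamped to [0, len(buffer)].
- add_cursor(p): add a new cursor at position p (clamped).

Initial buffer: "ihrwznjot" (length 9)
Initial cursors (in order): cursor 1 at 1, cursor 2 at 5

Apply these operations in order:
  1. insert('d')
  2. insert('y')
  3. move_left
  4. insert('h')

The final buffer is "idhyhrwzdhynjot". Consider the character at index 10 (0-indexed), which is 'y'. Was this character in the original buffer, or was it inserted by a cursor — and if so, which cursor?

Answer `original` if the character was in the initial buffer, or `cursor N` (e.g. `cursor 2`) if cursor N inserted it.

Answer: cursor 2

Derivation:
After op 1 (insert('d')): buffer="idhrwzdnjot" (len 11), cursors c1@2 c2@7, authorship .1....2....
After op 2 (insert('y')): buffer="idyhrwzdynjot" (len 13), cursors c1@3 c2@9, authorship .11....22....
After op 3 (move_left): buffer="idyhrwzdynjot" (len 13), cursors c1@2 c2@8, authorship .11....22....
After op 4 (insert('h')): buffer="idhyhrwzdhynjot" (len 15), cursors c1@3 c2@10, authorship .111....222....
Authorship (.=original, N=cursor N): . 1 1 1 . . . . 2 2 2 . . . .
Index 10: author = 2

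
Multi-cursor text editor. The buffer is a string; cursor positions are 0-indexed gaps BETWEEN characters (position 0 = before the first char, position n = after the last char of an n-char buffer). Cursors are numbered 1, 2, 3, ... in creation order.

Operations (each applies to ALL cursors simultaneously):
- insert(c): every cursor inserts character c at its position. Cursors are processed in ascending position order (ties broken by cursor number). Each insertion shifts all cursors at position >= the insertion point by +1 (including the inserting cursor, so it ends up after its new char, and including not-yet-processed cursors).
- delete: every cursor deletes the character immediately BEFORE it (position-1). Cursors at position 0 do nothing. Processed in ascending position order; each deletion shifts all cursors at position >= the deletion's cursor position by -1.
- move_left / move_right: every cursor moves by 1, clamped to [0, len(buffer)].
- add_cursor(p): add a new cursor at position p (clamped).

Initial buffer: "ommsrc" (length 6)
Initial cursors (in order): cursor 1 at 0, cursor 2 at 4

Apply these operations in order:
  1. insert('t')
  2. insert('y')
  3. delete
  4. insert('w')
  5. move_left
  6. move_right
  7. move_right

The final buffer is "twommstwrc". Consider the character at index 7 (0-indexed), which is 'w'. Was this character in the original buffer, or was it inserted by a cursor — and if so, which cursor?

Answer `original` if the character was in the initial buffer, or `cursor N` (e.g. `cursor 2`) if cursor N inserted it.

After op 1 (insert('t')): buffer="tommstrc" (len 8), cursors c1@1 c2@6, authorship 1....2..
After op 2 (insert('y')): buffer="tyommstyrc" (len 10), cursors c1@2 c2@8, authorship 11....22..
After op 3 (delete): buffer="tommstrc" (len 8), cursors c1@1 c2@6, authorship 1....2..
After op 4 (insert('w')): buffer="twommstwrc" (len 10), cursors c1@2 c2@8, authorship 11....22..
After op 5 (move_left): buffer="twommstwrc" (len 10), cursors c1@1 c2@7, authorship 11....22..
After op 6 (move_right): buffer="twommstwrc" (len 10), cursors c1@2 c2@8, authorship 11....22..
After op 7 (move_right): buffer="twommstwrc" (len 10), cursors c1@3 c2@9, authorship 11....22..
Authorship (.=original, N=cursor N): 1 1 . . . . 2 2 . .
Index 7: author = 2

Answer: cursor 2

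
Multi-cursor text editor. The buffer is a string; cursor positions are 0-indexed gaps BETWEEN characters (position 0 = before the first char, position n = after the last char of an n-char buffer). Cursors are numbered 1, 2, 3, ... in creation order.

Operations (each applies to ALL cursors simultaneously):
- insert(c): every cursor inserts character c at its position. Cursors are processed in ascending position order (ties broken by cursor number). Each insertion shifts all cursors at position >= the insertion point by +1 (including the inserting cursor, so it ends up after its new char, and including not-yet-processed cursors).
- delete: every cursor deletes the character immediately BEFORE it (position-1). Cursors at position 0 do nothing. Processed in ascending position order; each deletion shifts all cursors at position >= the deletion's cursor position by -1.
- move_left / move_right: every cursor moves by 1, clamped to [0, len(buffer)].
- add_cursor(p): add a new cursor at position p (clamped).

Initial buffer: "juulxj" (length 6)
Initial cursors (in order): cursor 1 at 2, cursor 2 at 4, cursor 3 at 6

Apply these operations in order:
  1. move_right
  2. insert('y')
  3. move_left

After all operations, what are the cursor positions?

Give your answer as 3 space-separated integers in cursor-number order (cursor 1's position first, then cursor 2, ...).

Answer: 3 6 8

Derivation:
After op 1 (move_right): buffer="juulxj" (len 6), cursors c1@3 c2@5 c3@6, authorship ......
After op 2 (insert('y')): buffer="juuylxyjy" (len 9), cursors c1@4 c2@7 c3@9, authorship ...1..2.3
After op 3 (move_left): buffer="juuylxyjy" (len 9), cursors c1@3 c2@6 c3@8, authorship ...1..2.3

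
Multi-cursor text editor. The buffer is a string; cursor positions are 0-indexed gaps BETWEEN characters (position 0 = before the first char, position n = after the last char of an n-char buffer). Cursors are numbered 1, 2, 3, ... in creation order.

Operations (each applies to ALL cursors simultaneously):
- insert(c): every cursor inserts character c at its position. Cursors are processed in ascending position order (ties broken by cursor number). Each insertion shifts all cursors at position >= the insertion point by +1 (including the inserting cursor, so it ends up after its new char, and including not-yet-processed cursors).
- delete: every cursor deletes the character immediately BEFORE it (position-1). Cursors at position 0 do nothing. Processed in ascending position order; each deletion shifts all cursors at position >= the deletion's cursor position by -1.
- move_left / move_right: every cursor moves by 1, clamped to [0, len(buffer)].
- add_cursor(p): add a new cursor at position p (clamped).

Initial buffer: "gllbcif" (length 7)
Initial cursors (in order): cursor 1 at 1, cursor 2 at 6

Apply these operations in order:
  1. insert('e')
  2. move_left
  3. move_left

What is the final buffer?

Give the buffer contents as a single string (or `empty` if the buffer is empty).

After op 1 (insert('e')): buffer="gellbcief" (len 9), cursors c1@2 c2@8, authorship .1.....2.
After op 2 (move_left): buffer="gellbcief" (len 9), cursors c1@1 c2@7, authorship .1.....2.
After op 3 (move_left): buffer="gellbcief" (len 9), cursors c1@0 c2@6, authorship .1.....2.

Answer: gellbcief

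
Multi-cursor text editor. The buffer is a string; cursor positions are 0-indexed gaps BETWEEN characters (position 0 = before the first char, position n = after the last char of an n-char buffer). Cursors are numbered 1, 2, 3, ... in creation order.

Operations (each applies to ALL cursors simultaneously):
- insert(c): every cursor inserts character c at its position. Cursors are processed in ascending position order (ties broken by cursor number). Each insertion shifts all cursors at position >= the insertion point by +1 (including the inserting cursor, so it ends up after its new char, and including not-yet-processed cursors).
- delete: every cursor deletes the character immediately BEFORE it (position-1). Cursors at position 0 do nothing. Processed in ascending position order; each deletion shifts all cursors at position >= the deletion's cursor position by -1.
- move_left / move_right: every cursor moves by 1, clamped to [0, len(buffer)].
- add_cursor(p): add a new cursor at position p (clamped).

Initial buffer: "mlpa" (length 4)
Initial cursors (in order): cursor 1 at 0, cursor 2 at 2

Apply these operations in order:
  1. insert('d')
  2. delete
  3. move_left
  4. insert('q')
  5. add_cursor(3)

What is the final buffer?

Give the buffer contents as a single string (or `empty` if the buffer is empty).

Answer: qmqlpa

Derivation:
After op 1 (insert('d')): buffer="dmldpa" (len 6), cursors c1@1 c2@4, authorship 1..2..
After op 2 (delete): buffer="mlpa" (len 4), cursors c1@0 c2@2, authorship ....
After op 3 (move_left): buffer="mlpa" (len 4), cursors c1@0 c2@1, authorship ....
After op 4 (insert('q')): buffer="qmqlpa" (len 6), cursors c1@1 c2@3, authorship 1.2...
After op 5 (add_cursor(3)): buffer="qmqlpa" (len 6), cursors c1@1 c2@3 c3@3, authorship 1.2...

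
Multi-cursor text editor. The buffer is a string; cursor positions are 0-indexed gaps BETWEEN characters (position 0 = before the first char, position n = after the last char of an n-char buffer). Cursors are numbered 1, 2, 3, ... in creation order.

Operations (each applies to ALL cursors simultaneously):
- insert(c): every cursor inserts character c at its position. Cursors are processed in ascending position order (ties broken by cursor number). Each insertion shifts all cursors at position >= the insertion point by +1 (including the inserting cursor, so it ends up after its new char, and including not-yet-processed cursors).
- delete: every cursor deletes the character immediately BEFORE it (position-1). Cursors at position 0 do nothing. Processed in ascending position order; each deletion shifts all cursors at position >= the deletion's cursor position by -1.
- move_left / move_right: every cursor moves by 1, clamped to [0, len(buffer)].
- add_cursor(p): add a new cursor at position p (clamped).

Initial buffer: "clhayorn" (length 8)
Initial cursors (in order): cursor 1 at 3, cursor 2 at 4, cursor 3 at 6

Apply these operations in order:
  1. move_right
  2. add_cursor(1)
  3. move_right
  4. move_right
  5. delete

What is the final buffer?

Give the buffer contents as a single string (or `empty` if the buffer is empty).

Answer: clay

Derivation:
After op 1 (move_right): buffer="clhayorn" (len 8), cursors c1@4 c2@5 c3@7, authorship ........
After op 2 (add_cursor(1)): buffer="clhayorn" (len 8), cursors c4@1 c1@4 c2@5 c3@7, authorship ........
After op 3 (move_right): buffer="clhayorn" (len 8), cursors c4@2 c1@5 c2@6 c3@8, authorship ........
After op 4 (move_right): buffer="clhayorn" (len 8), cursors c4@3 c1@6 c2@7 c3@8, authorship ........
After op 5 (delete): buffer="clay" (len 4), cursors c4@2 c1@4 c2@4 c3@4, authorship ....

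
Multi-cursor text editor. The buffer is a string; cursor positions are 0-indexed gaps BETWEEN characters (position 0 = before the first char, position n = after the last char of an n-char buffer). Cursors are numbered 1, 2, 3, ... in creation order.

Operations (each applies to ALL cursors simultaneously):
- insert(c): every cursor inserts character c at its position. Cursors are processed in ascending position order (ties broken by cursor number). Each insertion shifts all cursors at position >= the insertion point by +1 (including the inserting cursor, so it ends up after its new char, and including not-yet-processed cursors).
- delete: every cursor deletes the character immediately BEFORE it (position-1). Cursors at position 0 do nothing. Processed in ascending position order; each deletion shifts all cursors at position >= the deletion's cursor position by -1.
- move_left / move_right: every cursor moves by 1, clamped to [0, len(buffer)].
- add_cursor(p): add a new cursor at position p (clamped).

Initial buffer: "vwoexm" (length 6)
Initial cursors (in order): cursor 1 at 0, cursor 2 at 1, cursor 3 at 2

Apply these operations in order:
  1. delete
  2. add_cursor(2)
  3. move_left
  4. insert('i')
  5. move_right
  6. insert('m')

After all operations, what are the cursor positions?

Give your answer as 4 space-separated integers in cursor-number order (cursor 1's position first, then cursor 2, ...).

Answer: 7 7 7 10

Derivation:
After op 1 (delete): buffer="oexm" (len 4), cursors c1@0 c2@0 c3@0, authorship ....
After op 2 (add_cursor(2)): buffer="oexm" (len 4), cursors c1@0 c2@0 c3@0 c4@2, authorship ....
After op 3 (move_left): buffer="oexm" (len 4), cursors c1@0 c2@0 c3@0 c4@1, authorship ....
After op 4 (insert('i')): buffer="iiioiexm" (len 8), cursors c1@3 c2@3 c3@3 c4@5, authorship 123.4...
After op 5 (move_right): buffer="iiioiexm" (len 8), cursors c1@4 c2@4 c3@4 c4@6, authorship 123.4...
After op 6 (insert('m')): buffer="iiiommmiemxm" (len 12), cursors c1@7 c2@7 c3@7 c4@10, authorship 123.1234.4..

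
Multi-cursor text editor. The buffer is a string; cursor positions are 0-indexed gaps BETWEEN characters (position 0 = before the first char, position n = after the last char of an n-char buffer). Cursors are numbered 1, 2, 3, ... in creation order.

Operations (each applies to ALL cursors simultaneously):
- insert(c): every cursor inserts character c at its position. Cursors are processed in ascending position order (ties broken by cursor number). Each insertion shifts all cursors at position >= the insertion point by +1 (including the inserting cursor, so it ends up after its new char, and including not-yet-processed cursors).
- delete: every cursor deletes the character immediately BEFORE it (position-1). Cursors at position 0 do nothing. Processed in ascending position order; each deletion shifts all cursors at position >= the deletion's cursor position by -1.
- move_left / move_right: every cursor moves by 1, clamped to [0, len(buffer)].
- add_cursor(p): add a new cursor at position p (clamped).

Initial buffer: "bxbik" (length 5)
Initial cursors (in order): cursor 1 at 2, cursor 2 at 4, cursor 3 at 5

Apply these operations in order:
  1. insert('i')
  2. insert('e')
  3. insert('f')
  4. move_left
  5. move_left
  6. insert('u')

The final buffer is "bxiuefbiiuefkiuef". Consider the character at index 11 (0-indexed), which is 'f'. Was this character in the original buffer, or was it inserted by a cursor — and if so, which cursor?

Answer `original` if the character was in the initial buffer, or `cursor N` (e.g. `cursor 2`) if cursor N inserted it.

After op 1 (insert('i')): buffer="bxibiiki" (len 8), cursors c1@3 c2@6 c3@8, authorship ..1..2.3
After op 2 (insert('e')): buffer="bxiebiiekie" (len 11), cursors c1@4 c2@8 c3@11, authorship ..11..22.33
After op 3 (insert('f')): buffer="bxiefbiiefkief" (len 14), cursors c1@5 c2@10 c3@14, authorship ..111..222.333
After op 4 (move_left): buffer="bxiefbiiefkief" (len 14), cursors c1@4 c2@9 c3@13, authorship ..111..222.333
After op 5 (move_left): buffer="bxiefbiiefkief" (len 14), cursors c1@3 c2@8 c3@12, authorship ..111..222.333
After op 6 (insert('u')): buffer="bxiuefbiiuefkiuef" (len 17), cursors c1@4 c2@10 c3@15, authorship ..1111..2222.3333
Authorship (.=original, N=cursor N): . . 1 1 1 1 . . 2 2 2 2 . 3 3 3 3
Index 11: author = 2

Answer: cursor 2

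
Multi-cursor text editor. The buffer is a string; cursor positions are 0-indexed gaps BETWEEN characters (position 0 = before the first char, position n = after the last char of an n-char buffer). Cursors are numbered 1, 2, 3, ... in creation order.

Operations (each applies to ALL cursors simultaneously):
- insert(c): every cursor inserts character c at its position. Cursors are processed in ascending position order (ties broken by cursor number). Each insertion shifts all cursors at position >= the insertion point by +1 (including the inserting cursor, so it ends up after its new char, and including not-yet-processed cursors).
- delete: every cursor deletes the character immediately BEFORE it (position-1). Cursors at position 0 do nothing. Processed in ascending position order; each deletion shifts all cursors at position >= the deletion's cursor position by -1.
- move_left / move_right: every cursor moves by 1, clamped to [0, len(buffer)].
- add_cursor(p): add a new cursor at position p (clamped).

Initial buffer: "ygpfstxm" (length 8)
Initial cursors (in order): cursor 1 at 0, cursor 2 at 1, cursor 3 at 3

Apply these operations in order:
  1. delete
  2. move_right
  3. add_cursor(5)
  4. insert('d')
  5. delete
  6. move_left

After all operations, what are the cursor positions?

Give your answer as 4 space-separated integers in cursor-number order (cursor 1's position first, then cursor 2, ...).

After op 1 (delete): buffer="gfstxm" (len 6), cursors c1@0 c2@0 c3@1, authorship ......
After op 2 (move_right): buffer="gfstxm" (len 6), cursors c1@1 c2@1 c3@2, authorship ......
After op 3 (add_cursor(5)): buffer="gfstxm" (len 6), cursors c1@1 c2@1 c3@2 c4@5, authorship ......
After op 4 (insert('d')): buffer="gddfdstxdm" (len 10), cursors c1@3 c2@3 c3@5 c4@9, authorship .12.3...4.
After op 5 (delete): buffer="gfstxm" (len 6), cursors c1@1 c2@1 c3@2 c4@5, authorship ......
After op 6 (move_left): buffer="gfstxm" (len 6), cursors c1@0 c2@0 c3@1 c4@4, authorship ......

Answer: 0 0 1 4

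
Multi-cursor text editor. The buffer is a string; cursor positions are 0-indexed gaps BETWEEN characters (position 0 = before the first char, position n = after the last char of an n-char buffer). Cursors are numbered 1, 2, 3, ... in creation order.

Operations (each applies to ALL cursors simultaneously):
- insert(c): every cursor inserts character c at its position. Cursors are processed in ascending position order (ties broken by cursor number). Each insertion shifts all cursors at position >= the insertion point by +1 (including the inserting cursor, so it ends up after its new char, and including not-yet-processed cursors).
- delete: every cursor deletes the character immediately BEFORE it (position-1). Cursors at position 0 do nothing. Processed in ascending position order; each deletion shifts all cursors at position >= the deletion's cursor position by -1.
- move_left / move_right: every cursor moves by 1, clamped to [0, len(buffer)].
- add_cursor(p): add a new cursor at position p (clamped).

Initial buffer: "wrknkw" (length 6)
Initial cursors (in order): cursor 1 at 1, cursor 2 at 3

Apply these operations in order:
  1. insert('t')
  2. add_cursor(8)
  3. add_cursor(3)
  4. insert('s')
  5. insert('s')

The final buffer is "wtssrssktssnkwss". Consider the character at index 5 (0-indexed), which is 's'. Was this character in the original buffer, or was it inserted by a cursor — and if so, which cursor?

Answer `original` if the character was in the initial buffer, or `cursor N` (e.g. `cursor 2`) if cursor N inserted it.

Answer: cursor 4

Derivation:
After op 1 (insert('t')): buffer="wtrktnkw" (len 8), cursors c1@2 c2@5, authorship .1..2...
After op 2 (add_cursor(8)): buffer="wtrktnkw" (len 8), cursors c1@2 c2@5 c3@8, authorship .1..2...
After op 3 (add_cursor(3)): buffer="wtrktnkw" (len 8), cursors c1@2 c4@3 c2@5 c3@8, authorship .1..2...
After op 4 (insert('s')): buffer="wtsrsktsnkws" (len 12), cursors c1@3 c4@5 c2@8 c3@12, authorship .11.4.22...3
After op 5 (insert('s')): buffer="wtssrssktssnkwss" (len 16), cursors c1@4 c4@7 c2@11 c3@16, authorship .111.44.222...33
Authorship (.=original, N=cursor N): . 1 1 1 . 4 4 . 2 2 2 . . . 3 3
Index 5: author = 4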